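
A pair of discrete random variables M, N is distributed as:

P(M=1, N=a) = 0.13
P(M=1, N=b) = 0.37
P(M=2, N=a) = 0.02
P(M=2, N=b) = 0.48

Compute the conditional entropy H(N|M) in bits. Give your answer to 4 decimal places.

0.5345 bits

Marginals: p(M) = (0.5000, 0.5000), p(N) = (0.1500, 0.8500).
H(N|M) = Σ p(M) · H(N|M=·).
  M=1: p=0.5000, H(N|M=1) = 0.8267
  M=2: p=0.5000, H(N|M=2) = 0.2423
Weighted sum = 0.5345 bits.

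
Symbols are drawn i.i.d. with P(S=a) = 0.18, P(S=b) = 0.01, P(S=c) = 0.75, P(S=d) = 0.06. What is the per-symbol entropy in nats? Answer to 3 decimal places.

H(S) = −Σ p·ln p.
  −(0.18)·ln(0.18) = 0.3087
  −(0.01)·ln(0.01) = 0.0461
  −(0.75)·ln(0.75) = 0.2158
  −(0.06)·ln(0.06) = 0.1688
Sum: 0.3087 + 0.0461 + 0.2158 + 0.1688 = 0.739 nats.

0.739 nats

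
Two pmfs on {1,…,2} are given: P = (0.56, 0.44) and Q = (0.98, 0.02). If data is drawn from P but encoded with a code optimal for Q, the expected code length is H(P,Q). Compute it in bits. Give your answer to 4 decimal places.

H(P,Q) = −Σ p·log₂ q.
  −0.56·log₂(0.98) = 0.01632
  −0.44·log₂(0.02) = 2.48330
H(P,Q) = 2.4996 bits.

2.4996 bits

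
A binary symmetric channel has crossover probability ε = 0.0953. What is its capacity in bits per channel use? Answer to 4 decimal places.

Binary symmetric channel: C = 1 − h₂(ε) where h₂ is the binary entropy function.
h₂(0.0953) = −0.0953·log₂0.0953 − 0.9047·log₂0.9047 = 0.4539.
C = 1 − 0.4539 = 0.5461 bits per channel use.

0.5461 bits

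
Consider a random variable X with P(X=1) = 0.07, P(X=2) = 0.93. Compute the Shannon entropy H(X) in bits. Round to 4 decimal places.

H(X) = −Σ p·log₂ p.
  −(0.07)·log₂(0.07) = 0.26856
  −(0.93)·log₂(0.93) = 0.09737
Sum: 0.26856 + 0.09737 = 0.3659 bits.

0.3659 bits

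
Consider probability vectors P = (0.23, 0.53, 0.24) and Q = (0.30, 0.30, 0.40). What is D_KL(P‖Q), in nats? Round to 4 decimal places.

D(P‖Q) = Σ p·ln(p/q).
  0.23·ln(0.23/0.30) = -0.06111
  0.53·ln(0.53/0.30) = 0.30162
  0.24·ln(0.24/0.40) = -0.12260
D(P‖Q) = 0.1179 nats.

0.1179 nats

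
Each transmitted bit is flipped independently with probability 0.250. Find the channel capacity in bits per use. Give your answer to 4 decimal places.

0.1887 bits

Binary symmetric channel: C = 1 − h₂(ε) where h₂ is the binary entropy function.
h₂(0.250) = −0.250·log₂0.250 − 0.750·log₂0.750 = 0.8113.
C = 1 − 0.8113 = 0.1887 bits per channel use.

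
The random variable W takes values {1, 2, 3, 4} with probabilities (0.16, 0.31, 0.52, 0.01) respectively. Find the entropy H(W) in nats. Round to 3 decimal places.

1.042 nats

H(W) = −Σ p·ln p.
  −(0.16)·ln(0.16) = 0.2932
  −(0.31)·ln(0.31) = 0.3631
  −(0.52)·ln(0.52) = 0.3400
  −(0.01)·ln(0.01) = 0.0461
Sum: 0.2932 + 0.3631 + 0.3400 + 0.0461 = 1.042 nats.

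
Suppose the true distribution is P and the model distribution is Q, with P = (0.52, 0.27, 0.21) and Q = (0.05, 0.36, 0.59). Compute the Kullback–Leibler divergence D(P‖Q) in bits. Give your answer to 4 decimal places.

1.3318 bits

D(P‖Q) = Σ p·log₂(p/q).
  0.52·log₂(0.52/0.05) = 1.75683
  0.27·log₂(0.27/0.36) = -0.11206
  0.21·log₂(0.21/0.59) = -0.31297
D(P‖Q) = 1.3318 bits.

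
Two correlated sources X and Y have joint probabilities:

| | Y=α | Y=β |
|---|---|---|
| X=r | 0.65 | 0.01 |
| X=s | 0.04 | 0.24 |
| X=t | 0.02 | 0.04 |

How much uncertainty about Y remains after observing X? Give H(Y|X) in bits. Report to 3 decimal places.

Marginals: p(X) = (0.6600, 0.2800, 0.0600), p(Y) = (0.7100, 0.2900).
H(Y|X) = Σ p(X) · H(Y|X=·).
  X=r: p=0.6600, H(Y|X=r) = 0.1133
  X=s: p=0.2800, H(Y|X=s) = 0.5917
  X=t: p=0.0600, H(Y|X=t) = 0.9183
Weighted sum = 0.296 bits.

0.296 bits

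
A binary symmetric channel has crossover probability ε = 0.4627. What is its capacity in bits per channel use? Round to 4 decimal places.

0.0040 bits

Binary symmetric channel: C = 1 − h₂(ε) where h₂ is the binary entropy function.
h₂(0.4627) = −0.4627·log₂0.4627 − 0.5373·log₂0.5373 = 0.9960.
C = 1 − 0.9960 = 0.0040 bits per channel use.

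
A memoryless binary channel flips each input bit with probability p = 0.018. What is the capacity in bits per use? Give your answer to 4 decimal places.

Binary symmetric channel: C = 1 − h₂(ε) where h₂ is the binary entropy function.
h₂(0.018) = −0.018·log₂0.018 − 0.982·log₂0.982 = 0.1301.
C = 1 − 0.1301 = 0.8699 bits per channel use.

0.8699 bits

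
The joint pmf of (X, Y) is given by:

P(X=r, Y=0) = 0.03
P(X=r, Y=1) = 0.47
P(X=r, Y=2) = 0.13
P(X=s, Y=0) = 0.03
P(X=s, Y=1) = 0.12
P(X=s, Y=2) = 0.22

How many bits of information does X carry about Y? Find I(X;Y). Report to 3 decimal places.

Marginals: p(X) = (0.6300, 0.3700), p(Y) = (0.0600, 0.5900, 0.3500).
I(X;Y) = Σ p(x,y)·log₂[p(x,y)/(p(x)p(y))].
  (r,0): 0.03·log₂(0.7937) = -0.0100
  (r,1): 0.47·log₂(1.2645) = 0.1591
  (r,2): 0.13·log₂(0.5896) = -0.0991
  (s,0): 0.03·log₂(1.3514) = 0.0130
  (s,1): 0.12·log₂(0.5497) = -0.1036
  (s,2): 0.22·log₂(1.6988) = 0.1682
Sum = 0.128 bits.

0.128 bits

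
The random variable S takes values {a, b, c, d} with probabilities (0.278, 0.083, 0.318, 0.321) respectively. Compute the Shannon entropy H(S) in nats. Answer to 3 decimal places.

H(S) = −Σ p·ln p.
  −(0.278)·ln(0.278) = 0.3559
  −(0.083)·ln(0.083) = 0.2066
  −(0.318)·ln(0.318) = 0.3643
  −(0.321)·ln(0.321) = 0.3648
Sum: 0.3559 + 0.2066 + 0.3643 + 0.3648 = 1.292 nats.

1.292 nats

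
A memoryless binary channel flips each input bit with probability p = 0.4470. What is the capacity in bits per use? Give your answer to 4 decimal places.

0.0081 bits

Binary symmetric channel: C = 1 − h₂(ε) where h₂ is the binary entropy function.
h₂(0.4470) = −0.4470·log₂0.4470 − 0.5530·log₂0.5530 = 0.9919.
C = 1 − 0.9919 = 0.0081 bits per channel use.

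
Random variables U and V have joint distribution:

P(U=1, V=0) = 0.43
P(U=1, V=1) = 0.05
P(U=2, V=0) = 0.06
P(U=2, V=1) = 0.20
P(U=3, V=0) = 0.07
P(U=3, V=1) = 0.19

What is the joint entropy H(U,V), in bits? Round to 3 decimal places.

2.171 bits

H(U,V) = −Σ p(x,y)·log₂ p(x,y) over all 6 cells.
  cell (1,0): −0.43·log₂0.43 = 0.5236
  cell (1,1): −0.05·log₂0.05 = 0.2161
  cell (2,0): −0.06·log₂0.06 = 0.2435
  cell (2,1): −0.20·log₂0.20 = 0.4644
  cell (3,0): −0.07·log₂0.07 = 0.2686
  cell (3,1): −0.19·log₂0.19 = 0.4552
Sum = 2.171 bits.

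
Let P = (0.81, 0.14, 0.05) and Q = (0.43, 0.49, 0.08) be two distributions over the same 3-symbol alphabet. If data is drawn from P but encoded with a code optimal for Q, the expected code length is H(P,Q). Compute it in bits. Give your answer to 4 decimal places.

H(P,Q) = −Σ p·log₂ q.
  −0.81·log₂(0.43) = 0.98625
  −0.14·log₂(0.49) = 0.14408
  −0.05·log₂(0.08) = 0.18219
H(P,Q) = 1.3125 bits.

1.3125 bits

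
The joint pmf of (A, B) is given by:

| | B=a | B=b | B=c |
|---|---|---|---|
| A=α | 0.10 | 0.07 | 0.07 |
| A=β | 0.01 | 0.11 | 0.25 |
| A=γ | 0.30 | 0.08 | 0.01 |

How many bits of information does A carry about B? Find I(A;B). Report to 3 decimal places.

Marginals: p(A) = (0.2400, 0.3700, 0.3900), p(B) = (0.4100, 0.2600, 0.3300).
I(A;B) = Σ p(x,y)·log₂[p(x,y)/(p(x)p(y))].
  (α,a): 0.10·log₂(1.0163) = 0.0023
  (α,b): 0.07·log₂(1.1218) = 0.0116
  (α,c): 0.07·log₂(0.8838) = -0.0125
  (β,a): 0.01·log₂(0.0659) = -0.0392
  (β,b): 0.11·log₂(1.1435) = 0.0213
  (β,c): 0.25·log₂(2.0475) = 0.2585
  (γ,a): 0.30·log₂(1.8762) = 0.2723
  (γ,b): 0.08·log₂(0.7890) = -0.0274
  (γ,c): 0.01·log₂(0.0777) = -0.0369
Sum = 0.450 bits.

0.450 bits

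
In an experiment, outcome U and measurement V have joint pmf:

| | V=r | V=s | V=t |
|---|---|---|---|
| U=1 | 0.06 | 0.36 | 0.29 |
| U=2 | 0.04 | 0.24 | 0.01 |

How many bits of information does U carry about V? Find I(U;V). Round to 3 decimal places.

Marginals: p(U) = (0.7100, 0.2900), p(V) = (0.1000, 0.6000, 0.3000).
I(U;V) = H(U) + H(V) − H(U,V).
H(U) = 0.8687, H(V) = 1.2955, H(U,V) = 2.0384.
I(U;V) = 0.8687 + 1.2955 − 2.0384 = 0.126 bits.

0.126 bits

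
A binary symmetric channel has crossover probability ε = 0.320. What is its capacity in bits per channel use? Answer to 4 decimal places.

0.0956 bits

Binary symmetric channel: C = 1 − h₂(ε) where h₂ is the binary entropy function.
h₂(0.320) = −0.320·log₂0.320 − 0.680·log₂0.680 = 0.9044.
C = 1 − 0.9044 = 0.0956 bits per channel use.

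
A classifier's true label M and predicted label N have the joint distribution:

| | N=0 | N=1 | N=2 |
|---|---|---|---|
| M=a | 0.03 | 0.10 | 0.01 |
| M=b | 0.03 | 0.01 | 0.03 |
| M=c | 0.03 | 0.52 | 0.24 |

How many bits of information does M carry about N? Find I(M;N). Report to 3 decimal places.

0.124 bits

Marginals: p(M) = (0.1400, 0.0700, 0.7900), p(N) = (0.0900, 0.6300, 0.2800).
I(M;N) = H(M) + H(N) − H(M,N).
H(M) = 0.9343, H(N) = 1.2468, H(M,N) = 2.0568.
I(M;N) = 0.9343 + 1.2468 − 2.0568 = 0.124 bits.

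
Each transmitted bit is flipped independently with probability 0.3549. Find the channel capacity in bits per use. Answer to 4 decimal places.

0.0616 bits

Binary symmetric channel: C = 1 − h₂(ε) where h₂ is the binary entropy function.
h₂(0.3549) = −0.3549·log₂0.3549 − 0.6451·log₂0.6451 = 0.9384.
C = 1 − 0.9384 = 0.0616 bits per channel use.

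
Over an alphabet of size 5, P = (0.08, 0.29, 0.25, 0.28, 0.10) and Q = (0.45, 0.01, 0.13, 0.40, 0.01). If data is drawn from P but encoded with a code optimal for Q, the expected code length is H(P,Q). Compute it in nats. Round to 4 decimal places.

H(P,Q) = −Σ p·ln q.
  −0.08·ln(0.45) = 0.06388
  −0.29·ln(0.01) = 1.33550
  −0.25·ln(0.13) = 0.51006
  −0.28·ln(0.40) = 0.25656
  −0.10·ln(0.01) = 0.46052
H(P,Q) = 2.6265 nats.

2.6265 nats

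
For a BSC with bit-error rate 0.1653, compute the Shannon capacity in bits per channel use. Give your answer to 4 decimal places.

0.3532 bits

Binary symmetric channel: C = 1 − h₂(ε) where h₂ is the binary entropy function.
h₂(0.1653) = −0.1653·log₂0.1653 − 0.8347·log₂0.8347 = 0.6468.
C = 1 − 0.6468 = 0.3532 bits per channel use.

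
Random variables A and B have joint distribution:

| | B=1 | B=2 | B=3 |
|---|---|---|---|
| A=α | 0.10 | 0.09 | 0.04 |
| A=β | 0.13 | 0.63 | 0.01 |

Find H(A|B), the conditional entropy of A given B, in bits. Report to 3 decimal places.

Chain rule: H(A|B) = H(A,B) − H(B).
Marginals: p(A) = (0.2300, 0.7700), p(B) = (0.2300, 0.7200, 0.0500).
H(A,B) = 1.6996 bits; H(B) = 1.0450 bits.
H(A|B) = 1.6996 − 1.0450 = 0.655 bits.

0.655 bits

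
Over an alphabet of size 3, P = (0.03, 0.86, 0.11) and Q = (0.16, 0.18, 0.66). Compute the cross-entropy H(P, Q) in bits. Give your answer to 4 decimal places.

2.2728 bits

H(P,Q) = −Σ p·log₂ q.
  −0.03·log₂(0.16) = 0.07932
  −0.86·log₂(0.18) = 2.12758
  −0.11·log₂(0.66) = 0.06594
H(P,Q) = 2.2728 bits.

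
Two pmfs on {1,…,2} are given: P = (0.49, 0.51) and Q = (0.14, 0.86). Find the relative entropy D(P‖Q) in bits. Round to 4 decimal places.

0.5011 bits

D(P‖Q) = Σ p·log₂(p/q).
  0.49·log₂(0.49/0.14) = 0.88560
  0.51·log₂(0.51/0.86) = -0.38446
D(P‖Q) = 0.5011 bits.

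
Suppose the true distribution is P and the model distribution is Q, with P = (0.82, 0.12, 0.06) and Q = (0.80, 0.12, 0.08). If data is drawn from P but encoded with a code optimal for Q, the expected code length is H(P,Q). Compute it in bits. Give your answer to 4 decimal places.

0.8497 bits

H(P,Q) = −Σ p·log₂ q.
  −0.82·log₂(0.80) = 0.26398
  −0.12·log₂(0.12) = 0.36707
  −0.06·log₂(0.08) = 0.21863
H(P,Q) = 0.8497 bits.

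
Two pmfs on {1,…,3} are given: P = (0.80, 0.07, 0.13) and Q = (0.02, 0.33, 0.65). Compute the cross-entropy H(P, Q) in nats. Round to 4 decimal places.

H(P,Q) = −Σ p·ln q.
  −0.80·ln(0.02) = 3.12962
  −0.07·ln(0.33) = 0.07761
  −0.13·ln(0.65) = 0.05600
H(P,Q) = 3.2632 nats.

3.2632 nats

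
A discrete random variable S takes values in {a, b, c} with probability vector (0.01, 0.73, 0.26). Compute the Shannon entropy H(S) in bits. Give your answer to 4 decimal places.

0.9032 bits

H(S) = −Σ p·log₂ p.
  −(0.01)·log₂(0.01) = 0.06644
  −(0.73)·log₂(0.73) = 0.33144
  −(0.26)·log₂(0.26) = 0.50529
Sum: 0.06644 + 0.33144 + 0.50529 = 0.9032 bits.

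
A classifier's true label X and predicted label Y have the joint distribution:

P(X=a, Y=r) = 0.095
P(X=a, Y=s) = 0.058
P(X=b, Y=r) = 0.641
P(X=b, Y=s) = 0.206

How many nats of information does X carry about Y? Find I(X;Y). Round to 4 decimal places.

Marginals: p(X) = (0.1530, 0.8470), p(Y) = (0.7360, 0.2640).
I(X;Y) = H(X) + H(Y) − H(X,Y).
H(X) = 0.4279, H(Y) = 0.5772, H(X,Y) = 0.9993.
I(X;Y) = 0.4279 + 0.5772 − 0.9993 = 0.0058 nats.

0.0058 nats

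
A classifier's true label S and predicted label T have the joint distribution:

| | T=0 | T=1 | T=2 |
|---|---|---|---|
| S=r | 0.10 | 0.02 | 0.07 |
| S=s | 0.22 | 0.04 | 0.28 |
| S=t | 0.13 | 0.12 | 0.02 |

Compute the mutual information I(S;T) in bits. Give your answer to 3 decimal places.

0.183 bits

Marginals: p(S) = (0.1900, 0.5400, 0.2700), p(T) = (0.4500, 0.1800, 0.3700).
I(S;T) = Σ p(x,y)·log₂[p(x,y)/(p(x)p(y))].
  (r,0): 0.10·log₂(1.1696) = 0.0226
  (r,1): 0.02·log₂(0.5848) = -0.0155
  (r,2): 0.07·log₂(0.9957) = -0.0004
  (s,0): 0.22·log₂(0.9053) = -0.0316
  (s,1): 0.04·log₂(0.4115) = -0.0512
  (s,2): 0.28·log₂(1.4014) = 0.1363
  (t,0): 0.13·log₂(1.0700) = 0.0127
  (t,1): 0.12·log₂(2.4691) = 0.1565
  (t,2): 0.02·log₂(0.2002) = -0.0464
Sum = 0.183 bits.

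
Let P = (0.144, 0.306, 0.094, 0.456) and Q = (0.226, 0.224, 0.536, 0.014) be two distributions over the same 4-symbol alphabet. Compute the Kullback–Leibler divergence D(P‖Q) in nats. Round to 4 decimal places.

D(P‖Q) = Σ p·ln(p/q).
  0.144·ln(0.144/0.226) = -0.06490
  0.306·ln(0.306/0.224) = 0.09545
  0.094·ln(0.094/0.536) = -0.16364
  0.456·ln(0.456/0.014) = 1.58845
D(P‖Q) = 1.4554 nats.

1.4554 nats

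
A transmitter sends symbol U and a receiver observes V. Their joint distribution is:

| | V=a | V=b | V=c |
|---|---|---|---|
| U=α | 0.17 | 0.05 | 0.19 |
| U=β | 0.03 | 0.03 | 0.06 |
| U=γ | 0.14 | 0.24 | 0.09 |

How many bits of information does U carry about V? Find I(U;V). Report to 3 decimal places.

0.134 bits

Marginals: p(U) = (0.4100, 0.1200, 0.4700), p(V) = (0.3400, 0.3200, 0.3400).
I(U;V) = H(U) + H(V) − H(U,V).
H(U) = 1.4064, H(V) = 1.5844, H(U,V) = 2.8569.
I(U;V) = 1.4064 + 1.5844 − 2.8569 = 0.134 bits.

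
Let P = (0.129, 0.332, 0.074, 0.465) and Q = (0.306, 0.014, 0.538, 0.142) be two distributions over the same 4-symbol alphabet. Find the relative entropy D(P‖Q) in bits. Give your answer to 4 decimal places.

D(P‖Q) = Σ p·log₂(p/q).
  0.129·log₂(0.129/0.306) = -0.16075
  0.332·log₂(0.332/0.014) = 1.51647
  0.074·log₂(0.074/0.538) = -0.21179
  0.465·log₂(0.465/0.142) = 0.79577
D(P‖Q) = 1.9397 bits.

1.9397 bits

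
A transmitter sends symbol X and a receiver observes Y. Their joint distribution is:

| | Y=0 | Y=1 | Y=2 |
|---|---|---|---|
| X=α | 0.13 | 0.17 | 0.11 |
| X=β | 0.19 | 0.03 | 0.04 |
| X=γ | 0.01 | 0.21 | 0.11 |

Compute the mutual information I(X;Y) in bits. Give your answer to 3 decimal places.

0.271 bits

Marginals: p(X) = (0.4100, 0.2600, 0.3300), p(Y) = (0.3300, 0.4100, 0.2600).
I(X;Y) = H(X) + H(Y) − H(X,Y).
H(X) = 1.5605, H(Y) = 1.5605, H(X,Y) = 2.8498.
I(X;Y) = 1.5605 + 1.5605 − 2.8498 = 0.271 bits.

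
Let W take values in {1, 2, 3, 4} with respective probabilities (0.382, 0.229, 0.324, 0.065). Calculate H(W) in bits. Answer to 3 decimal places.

1.800 bits

H(W) = −Σ p·log₂ p.
  −(0.382)·log₂(0.382) = 0.5304
  −(0.229)·log₂(0.229) = 0.4870
  −(0.324)·log₂(0.324) = 0.5268
  −(0.065)·log₂(0.065) = 0.2563
Sum: 0.5304 + 0.4870 + 0.5268 + 0.2563 = 1.800 bits.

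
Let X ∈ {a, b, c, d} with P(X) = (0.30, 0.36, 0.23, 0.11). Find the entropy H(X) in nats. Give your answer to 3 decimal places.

H(X) = −Σ p·ln p.
  −(0.30)·ln(0.30) = 0.3612
  −(0.36)·ln(0.36) = 0.3678
  −(0.23)·ln(0.23) = 0.3380
  −(0.11)·ln(0.11) = 0.2428
Sum: 0.3612 + 0.3678 + 0.3380 + 0.2428 = 1.310 nats.

1.310 nats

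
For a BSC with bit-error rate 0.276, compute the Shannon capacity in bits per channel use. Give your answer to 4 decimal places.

Binary symmetric channel: C = 1 − h₂(ε) where h₂ is the binary entropy function.
h₂(0.276) = −0.276·log₂0.276 − 0.724·log₂0.724 = 0.8499.
C = 1 − 0.8499 = 0.1501 bits per channel use.

0.1501 bits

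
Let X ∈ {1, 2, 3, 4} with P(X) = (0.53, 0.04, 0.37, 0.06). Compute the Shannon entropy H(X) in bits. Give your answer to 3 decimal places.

1.445 bits

H(X) = −Σ p·log₂ p.
  −(0.53)·log₂(0.53) = 0.4854
  −(0.04)·log₂(0.04) = 0.1858
  −(0.37)·log₂(0.37) = 0.5307
  −(0.06)·log₂(0.06) = 0.2435
Sum: 0.4854 + 0.1858 + 0.5307 + 0.2435 = 1.445 bits.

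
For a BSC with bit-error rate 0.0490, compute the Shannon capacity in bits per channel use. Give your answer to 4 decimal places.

0.7179 bits

Binary symmetric channel: C = 1 − h₂(ε) where h₂ is the binary entropy function.
h₂(0.0490) = −0.0490·log₂0.0490 − 0.9510·log₂0.9510 = 0.2821.
C = 1 − 0.2821 = 0.7179 bits per channel use.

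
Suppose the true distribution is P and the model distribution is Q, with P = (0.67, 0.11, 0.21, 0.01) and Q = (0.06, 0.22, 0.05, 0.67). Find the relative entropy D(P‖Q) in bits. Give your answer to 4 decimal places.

D(P‖Q) = Σ p·log₂(p/q).
  0.67·log₂(0.67/0.06) = 2.33235
  0.11·log₂(0.11/0.22) = -0.11000
  0.21·log₂(0.21/0.05) = 0.43478
  0.01·log₂(0.01/0.67) = -0.06066
D(P‖Q) = 2.5965 bits.

2.5965 bits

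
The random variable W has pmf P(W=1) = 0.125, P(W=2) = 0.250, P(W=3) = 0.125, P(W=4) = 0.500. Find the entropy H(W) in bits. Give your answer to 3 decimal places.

1.750 bits

H(W) = −Σ p·log₂ p.
  −(0.125)·log₂(0.125) = 0.3750
  −(0.250)·log₂(0.250) = 0.5000
  −(0.125)·log₂(0.125) = 0.3750
  −(0.500)·log₂(0.500) = 0.5000
Sum: 0.3750 + 0.5000 + 0.3750 + 0.5000 = 1.750 bits.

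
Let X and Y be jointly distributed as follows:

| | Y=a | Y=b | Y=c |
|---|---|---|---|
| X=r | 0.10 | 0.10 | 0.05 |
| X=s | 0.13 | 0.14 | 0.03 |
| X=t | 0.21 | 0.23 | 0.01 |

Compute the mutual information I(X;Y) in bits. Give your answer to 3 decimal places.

Marginals: p(X) = (0.2500, 0.3000, 0.4500), p(Y) = (0.4400, 0.4700, 0.0900).
I(X;Y) = H(X) + H(Y) − H(X,Y).
H(X) = 1.5395, H(Y) = 1.3458, H(X,Y) = 2.8389.
I(X;Y) = 1.5395 + 1.3458 − 2.8389 = 0.046 bits.

0.046 bits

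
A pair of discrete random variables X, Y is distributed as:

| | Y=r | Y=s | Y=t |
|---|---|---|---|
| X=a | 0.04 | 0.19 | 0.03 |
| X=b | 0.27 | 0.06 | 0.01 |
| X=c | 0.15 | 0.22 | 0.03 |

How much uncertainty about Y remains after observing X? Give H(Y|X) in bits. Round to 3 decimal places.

1.092 bits

Marginals: p(X) = (0.2600, 0.3400, 0.4000), p(Y) = (0.4600, 0.4700, 0.0700).
H(Y|X) = Σ p(X) · H(Y|X=·).
  X=a: p=0.2600, H(Y|X=a) = 1.1056
  X=b: p=0.3400, H(Y|X=b) = 0.8554
  X=c: p=0.4000, H(Y|X=c) = 1.2853
Weighted sum = 1.092 bits.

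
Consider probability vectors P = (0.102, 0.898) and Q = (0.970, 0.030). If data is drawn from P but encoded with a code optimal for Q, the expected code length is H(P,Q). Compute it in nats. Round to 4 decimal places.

H(P,Q) = −Σ p·ln q.
  −0.102·ln(0.970) = 0.00311
  −0.898·ln(0.030) = 3.14889
H(P,Q) = 3.1520 nats.

3.1520 nats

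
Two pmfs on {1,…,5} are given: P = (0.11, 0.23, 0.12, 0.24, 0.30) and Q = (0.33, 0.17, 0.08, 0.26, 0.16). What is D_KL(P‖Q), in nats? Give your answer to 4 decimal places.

D(P‖Q) = Σ p·ln(p/q).
  0.11·ln(0.11/0.33) = -0.12085
  0.23·ln(0.23/0.17) = 0.06952
  0.12·ln(0.12/0.08) = 0.04866
  0.24·ln(0.24/0.26) = -0.01921
  0.30·ln(0.30/0.16) = 0.18858
D(P‖Q) = 0.1667 nats.

0.1667 nats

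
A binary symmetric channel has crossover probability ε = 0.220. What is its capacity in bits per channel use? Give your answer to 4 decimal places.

0.2398 bits

Binary symmetric channel: C = 1 − h₂(ε) where h₂ is the binary entropy function.
h₂(0.220) = −0.220·log₂0.220 − 0.780·log₂0.780 = 0.7602.
C = 1 − 0.7602 = 0.2398 bits per channel use.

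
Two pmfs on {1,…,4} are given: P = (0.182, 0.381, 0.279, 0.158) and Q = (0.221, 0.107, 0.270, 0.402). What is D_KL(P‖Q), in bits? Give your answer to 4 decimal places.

0.4474 bits

D(P‖Q) = Σ p·log₂(p/q).
  0.182·log₂(0.182/0.221) = -0.05098
  0.381·log₂(0.381/0.107) = 0.69806
  0.279·log₂(0.279/0.270) = 0.01320
  0.158·log₂(0.158/0.402) = -0.21287
D(P‖Q) = 0.4474 bits.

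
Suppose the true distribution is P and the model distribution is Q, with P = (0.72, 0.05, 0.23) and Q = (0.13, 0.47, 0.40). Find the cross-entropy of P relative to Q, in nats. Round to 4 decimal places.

H(P,Q) = −Σ p·ln q.
  −0.72·ln(0.13) = 1.46896
  −0.05·ln(0.47) = 0.03775
  −0.23·ln(0.40) = 0.21075
H(P,Q) = 1.7175 nats.

1.7175 nats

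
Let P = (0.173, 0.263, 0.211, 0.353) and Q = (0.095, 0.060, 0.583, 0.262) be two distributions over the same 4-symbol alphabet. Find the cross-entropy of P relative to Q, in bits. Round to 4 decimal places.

2.5014 bits

H(P,Q) = −Σ p·log₂ q.
  −0.173·log₂(0.095) = 0.58750
  −0.263·log₂(0.060) = 1.06749
  −0.211·log₂(0.583) = 0.16425
  −0.353·log₂(0.262) = 0.68212
H(P,Q) = 2.5014 bits.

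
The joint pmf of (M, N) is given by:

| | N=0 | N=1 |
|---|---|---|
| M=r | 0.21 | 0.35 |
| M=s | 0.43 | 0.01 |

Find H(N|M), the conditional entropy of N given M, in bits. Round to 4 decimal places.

0.6033 bits

Chain rule: H(N|M) = H(M,N) − H(M).
Marginals: p(M) = (0.5600, 0.4400), p(N) = (0.6400, 0.3600).
H(M,N) = 1.5929 bits; H(M) = 0.9896 bits.
H(N|M) = 1.5929 − 0.9896 = 0.6033 bits.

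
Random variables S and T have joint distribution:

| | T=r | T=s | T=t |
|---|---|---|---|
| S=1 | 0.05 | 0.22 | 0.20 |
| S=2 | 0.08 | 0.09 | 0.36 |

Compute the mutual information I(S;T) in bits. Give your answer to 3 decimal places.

0.076 bits

Marginals: p(S) = (0.4700, 0.5300), p(T) = (0.1300, 0.3100, 0.5600).
I(S;T) = Σ p(x,y)·log₂[p(x,y)/(p(x)p(y))].
  (1,r): 0.05·log₂(0.8183) = -0.0145
  (1,s): 0.22·log₂(1.5100) = 0.1308
  (1,t): 0.20·log₂(0.7599) = -0.0792
  (2,r): 0.08·log₂(1.1611) = 0.0172
  (2,s): 0.09·log₂(0.5478) = -0.0782
  (2,t): 0.36·log₂(1.2129) = 0.1003
Sum = 0.076 bits.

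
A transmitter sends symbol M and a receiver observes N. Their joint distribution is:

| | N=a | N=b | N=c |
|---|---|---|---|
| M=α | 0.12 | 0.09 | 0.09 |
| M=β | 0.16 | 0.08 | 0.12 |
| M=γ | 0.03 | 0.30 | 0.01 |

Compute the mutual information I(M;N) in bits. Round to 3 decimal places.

Marginals: p(M) = (0.3000, 0.3600, 0.3400), p(N) = (0.3100, 0.4700, 0.2200).
I(M;N) = Σ p(x,y)·log₂[p(x,y)/(p(x)p(y))].
  (α,a): 0.12·log₂(1.2903) = 0.0441
  (α,b): 0.09·log₂(0.6383) = -0.0583
  (α,c): 0.09·log₂(1.3636) = 0.0403
  (β,a): 0.16·log₂(1.4337) = 0.0832
  (β,b): 0.08·log₂(0.4728) = -0.0865
  (β,c): 0.12·log₂(1.5152) = 0.0719
  (γ,a): 0.03·log₂(0.2846) = -0.0544
  (γ,b): 0.30·log₂(1.8773) = 0.2726
  (γ,c): 0.01·log₂(0.1337) = -0.0290
Sum = 0.284 bits.

0.284 bits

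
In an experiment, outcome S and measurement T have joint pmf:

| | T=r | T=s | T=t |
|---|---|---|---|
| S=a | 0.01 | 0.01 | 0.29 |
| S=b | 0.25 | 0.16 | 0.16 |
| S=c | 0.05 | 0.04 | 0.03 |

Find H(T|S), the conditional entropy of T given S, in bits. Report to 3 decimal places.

Chain rule: H(T|S) = H(S,T) − H(S).
Marginals: p(S) = (0.3100, 0.5700, 0.1200), p(T) = (0.3100, 0.2100, 0.4800).
H(S,T) = 2.5504 bits; H(S) = 1.3531 bits.
H(T|S) = 2.5504 − 1.3531 = 1.197 bits.

1.197 bits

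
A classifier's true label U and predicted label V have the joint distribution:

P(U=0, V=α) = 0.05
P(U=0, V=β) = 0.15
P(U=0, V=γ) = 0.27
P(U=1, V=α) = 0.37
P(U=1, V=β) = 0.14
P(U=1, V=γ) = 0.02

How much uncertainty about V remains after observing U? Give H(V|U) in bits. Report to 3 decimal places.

Marginals: p(U) = (0.4700, 0.5300), p(V) = (0.4200, 0.2900, 0.2900).
H(V|U) = Σ p(U) · H(V|U=·).
  U=0: p=0.4700, H(V|U=0) = 1.3292
  U=1: p=0.5300, H(V|U=1) = 1.0477
Weighted sum = 1.180 bits.

1.180 bits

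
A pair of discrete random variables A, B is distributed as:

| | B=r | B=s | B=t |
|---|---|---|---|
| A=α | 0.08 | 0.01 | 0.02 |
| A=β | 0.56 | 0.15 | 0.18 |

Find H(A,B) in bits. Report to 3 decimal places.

1.795 bits

H(A,B) = −Σ p(x,y)·log₂ p(x,y) over all 6 cells.
  cell (α,r): −0.08·log₂0.08 = 0.2915
  cell (α,s): −0.01·log₂0.01 = 0.0664
  cell (α,t): −0.02·log₂0.02 = 0.1129
  cell (β,r): −0.56·log₂0.56 = 0.4684
  cell (β,s): −0.15·log₂0.15 = 0.4105
  cell (β,t): −0.18·log₂0.18 = 0.4453
Sum = 1.795 bits.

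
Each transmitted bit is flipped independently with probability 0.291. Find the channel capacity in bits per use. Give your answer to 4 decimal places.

Binary symmetric channel: C = 1 − h₂(ε) where h₂ is the binary entropy function.
h₂(0.291) = −0.291·log₂0.291 − 0.709·log₂0.709 = 0.8700.
C = 1 − 0.8700 = 0.1300 bits per channel use.

0.1300 bits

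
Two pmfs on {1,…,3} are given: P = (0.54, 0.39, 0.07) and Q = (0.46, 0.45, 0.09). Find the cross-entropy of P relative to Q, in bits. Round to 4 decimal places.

1.2974 bits

H(P,Q) = −Σ p·log₂ q.
  −0.54·log₂(0.46) = 0.60496
  −0.39·log₂(0.45) = 0.44928
  −0.07·log₂(0.09) = 0.24318
H(P,Q) = 1.2974 bits.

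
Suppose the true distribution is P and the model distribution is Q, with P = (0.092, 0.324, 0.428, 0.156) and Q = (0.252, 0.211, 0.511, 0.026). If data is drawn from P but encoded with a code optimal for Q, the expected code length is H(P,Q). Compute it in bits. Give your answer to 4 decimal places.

2.1462 bits

H(P,Q) = −Σ p·log₂ q.
  −0.092·log₂(0.252) = 0.18294
  −0.324·log₂(0.211) = 0.72728
  −0.428·log₂(0.511) = 0.41456
  −0.156·log₂(0.026) = 0.82139
H(P,Q) = 2.1462 bits.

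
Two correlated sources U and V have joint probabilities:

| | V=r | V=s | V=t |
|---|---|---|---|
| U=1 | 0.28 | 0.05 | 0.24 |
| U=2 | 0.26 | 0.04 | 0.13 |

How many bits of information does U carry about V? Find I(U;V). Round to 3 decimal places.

0.011 bits

Marginals: p(U) = (0.5700, 0.4300), p(V) = (0.5400, 0.0900, 0.3700).
I(U;V) = Σ p(x,y)·log₂[p(x,y)/(p(x)p(y))].
  (1,r): 0.28·log₂(0.9097) = -0.0382
  (1,s): 0.05·log₂(0.9747) = -0.0019
  (1,t): 0.24·log₂(1.1380) = 0.0448
  (2,r): 0.26·log₂(1.1197) = 0.0424
  (2,s): 0.04·log₂(1.0336) = 0.0019
  (2,t): 0.13·log₂(0.8171) = -0.0379
Sum = 0.011 bits.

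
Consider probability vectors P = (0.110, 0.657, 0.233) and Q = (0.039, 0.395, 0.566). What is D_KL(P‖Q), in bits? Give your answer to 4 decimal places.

0.3485 bits

D(P‖Q) = Σ p·log₂(p/q).
  0.110·log₂(0.110/0.039) = 0.16456
  0.657·log₂(0.657/0.395) = 0.48226
  0.233·log₂(0.233/0.566) = -0.29835
D(P‖Q) = 0.3485 bits.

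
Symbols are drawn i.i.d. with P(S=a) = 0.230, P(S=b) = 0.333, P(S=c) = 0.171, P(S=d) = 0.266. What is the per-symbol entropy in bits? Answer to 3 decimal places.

H(S) = −Σ p·log₂ p.
  −(0.230)·log₂(0.230) = 0.4877
  −(0.333)·log₂(0.333) = 0.5283
  −(0.171)·log₂(0.171) = 0.4357
  −(0.266)·log₂(0.266) = 0.5082
Sum: 0.4877 + 0.5283 + 0.4357 + 0.5082 = 1.960 bits.

1.960 bits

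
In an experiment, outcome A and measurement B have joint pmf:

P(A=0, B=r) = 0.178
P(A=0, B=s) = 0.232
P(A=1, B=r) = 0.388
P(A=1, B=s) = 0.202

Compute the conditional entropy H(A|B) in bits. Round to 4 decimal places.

Chain rule: H(A|B) = H(A,B) − H(B).
Marginals: p(A) = (0.4100, 0.5900), p(B) = (0.5660, 0.4340).
H(A,B) = 1.9283 bits; H(B) = 0.9874 bits.
H(A|B) = 1.9283 − 0.9874 = 0.9409 bits.

0.9409 bits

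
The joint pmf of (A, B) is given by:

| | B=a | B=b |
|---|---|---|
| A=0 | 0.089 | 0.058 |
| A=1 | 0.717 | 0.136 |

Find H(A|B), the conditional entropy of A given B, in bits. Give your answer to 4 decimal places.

0.5747 bits

Marginals: p(A) = (0.1470, 0.8530), p(B) = (0.8060, 0.1940).
H(A|B) = Σ p(B) · H(A|B=·).
  B=a: p=0.8060, H(A|B=a) = 0.5012
  B=b: p=0.1940, H(A|B=b) = 0.8800
Weighted sum = 0.5747 bits.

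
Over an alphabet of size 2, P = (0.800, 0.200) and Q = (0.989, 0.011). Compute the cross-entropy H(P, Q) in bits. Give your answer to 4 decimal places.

1.3140 bits

H(P,Q) = −Σ p·log₂ q.
  −0.800·log₂(0.989) = 0.01277
  −0.200·log₂(0.011) = 1.30127
H(P,Q) = 1.3140 bits.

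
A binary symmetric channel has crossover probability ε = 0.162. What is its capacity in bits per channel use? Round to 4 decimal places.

0.3609 bits

Binary symmetric channel: C = 1 − h₂(ε) where h₂ is the binary entropy function.
h₂(0.162) = −0.162·log₂0.162 − 0.838·log₂0.838 = 0.6391.
C = 1 − 0.6391 = 0.3609 bits per channel use.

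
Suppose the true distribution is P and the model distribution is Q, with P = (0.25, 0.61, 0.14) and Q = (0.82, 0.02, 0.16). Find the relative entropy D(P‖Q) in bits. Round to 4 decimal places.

2.5524 bits

D(P‖Q) = Σ p·log₂(p/q).
  0.25·log₂(0.25/0.82) = -0.42842
  0.61·log₂(0.61/0.02) = 3.00775
  0.14·log₂(0.14/0.16) = -0.02697
D(P‖Q) = 2.5524 bits.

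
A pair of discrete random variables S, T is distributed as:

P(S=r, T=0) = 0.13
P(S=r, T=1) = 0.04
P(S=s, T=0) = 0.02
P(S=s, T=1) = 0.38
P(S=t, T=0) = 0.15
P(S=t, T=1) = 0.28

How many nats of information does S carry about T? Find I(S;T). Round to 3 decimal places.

Marginals: p(S) = (0.1700, 0.4000, 0.4300), p(T) = (0.3000, 0.7000).
I(S;T) = Σ p(x,y)·ln[p(x,y)/(p(x)p(y))].
  (r,0): 0.13·ln(2.5490) = 0.1216
  (r,1): 0.04·ln(0.3361) = -0.0436
  (s,0): 0.02·ln(0.1667) = -0.0358
  (s,1): 0.38·ln(1.3571) = 0.1160
  (t,0): 0.15·ln(1.1628) = 0.0226
  (t,1): 0.28·ln(0.9302) = -0.0202
Sum = 0.161 nats.

0.161 nats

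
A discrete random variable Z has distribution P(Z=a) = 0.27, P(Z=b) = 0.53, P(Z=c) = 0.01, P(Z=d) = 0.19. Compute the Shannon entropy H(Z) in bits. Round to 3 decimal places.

1.517 bits

H(Z) = −Σ p·log₂ p.
  −(0.27)·log₂(0.27) = 0.5100
  −(0.53)·log₂(0.53) = 0.4854
  −(0.01)·log₂(0.01) = 0.0664
  −(0.19)·log₂(0.19) = 0.4552
Sum: 0.5100 + 0.4854 + 0.0664 + 0.4552 = 1.517 bits.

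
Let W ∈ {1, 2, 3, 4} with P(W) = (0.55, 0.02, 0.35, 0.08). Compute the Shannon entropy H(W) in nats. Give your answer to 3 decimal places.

0.977 nats

H(W) = −Σ p·ln p.
  −(0.55)·ln(0.55) = 0.3288
  −(0.02)·ln(0.02) = 0.0782
  −(0.35)·ln(0.35) = 0.3674
  −(0.08)·ln(0.08) = 0.2021
Sum: 0.3288 + 0.0782 + 0.3674 + 0.2021 = 0.977 nats.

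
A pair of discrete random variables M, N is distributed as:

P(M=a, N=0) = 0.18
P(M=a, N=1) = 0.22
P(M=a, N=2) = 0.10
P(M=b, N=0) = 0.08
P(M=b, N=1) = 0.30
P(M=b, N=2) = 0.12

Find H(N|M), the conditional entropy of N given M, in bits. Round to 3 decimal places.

Marginals: p(M) = (0.5000, 0.5000), p(N) = (0.2600, 0.5200, 0.2200).
H(N|M) = Σ p(M) · H(N|M=·).
  M=a: p=0.5000, H(N|M=a) = 1.5161
  M=b: p=0.5000, H(N|M=b) = 1.3593
Weighted sum = 1.438 bits.

1.438 bits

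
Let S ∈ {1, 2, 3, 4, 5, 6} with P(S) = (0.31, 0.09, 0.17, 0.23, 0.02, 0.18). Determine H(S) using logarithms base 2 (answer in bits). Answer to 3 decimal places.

2.317 bits

H(S) = −Σ p·log₂ p.
  −(0.31)·log₂(0.31) = 0.5238
  −(0.09)·log₂(0.09) = 0.3127
  −(0.17)·log₂(0.17) = 0.4346
  −(0.23)·log₂(0.23) = 0.4877
  −(0.02)·log₂(0.02) = 0.1129
  −(0.18)·log₂(0.18) = 0.4453
Sum: 0.5238 + 0.3127 + 0.4346 + 0.4877 + 0.1129 + 0.4453 = 2.317 bits.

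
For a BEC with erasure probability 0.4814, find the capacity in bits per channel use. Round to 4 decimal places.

Binary erasure channel: capacity C = 1 − ε.
C = 1 − 0.4814 = 0.5186 bits per channel use.

0.5186 bits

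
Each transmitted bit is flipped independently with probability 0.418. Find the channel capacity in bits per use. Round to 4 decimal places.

Binary symmetric channel: C = 1 − h₂(ε) where h₂ is the binary entropy function.
h₂(0.418) = −0.418·log₂0.418 − 0.582·log₂0.582 = 0.9805.
C = 1 − 0.9805 = 0.0195 bits per channel use.

0.0195 bits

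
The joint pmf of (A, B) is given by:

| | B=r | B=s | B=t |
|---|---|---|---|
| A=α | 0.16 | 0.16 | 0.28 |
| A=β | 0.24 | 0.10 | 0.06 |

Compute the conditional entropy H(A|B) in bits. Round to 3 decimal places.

Chain rule: H(A|B) = H(A,B) − H(B).
Marginals: p(A) = (0.6000, 0.4000), p(B) = (0.4000, 0.2600, 0.3400).
H(A,B) = 2.4301 bits; H(B) = 1.5632 bits.
H(A|B) = 2.4301 − 1.5632 = 0.867 bits.

0.867 bits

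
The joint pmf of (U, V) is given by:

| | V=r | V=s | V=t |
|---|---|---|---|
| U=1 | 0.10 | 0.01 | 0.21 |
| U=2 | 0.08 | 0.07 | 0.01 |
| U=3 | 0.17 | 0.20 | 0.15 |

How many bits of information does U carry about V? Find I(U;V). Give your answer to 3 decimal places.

Marginals: p(U) = (0.3200, 0.1600, 0.5200), p(V) = (0.3500, 0.2800, 0.3700).
I(U;V) = Σ p(x,y)·log₂[p(x,y)/(p(x)p(y))].
  (1,r): 0.10·log₂(0.8929) = -0.0163
  (1,s): 0.01·log₂(0.1116) = -0.0316
  (1,t): 0.21·log₂(1.7736) = 0.1736
  (2,r): 0.08·log₂(1.4286) = 0.0412
  (2,s): 0.07·log₂(1.5625) = 0.0451
  (2,t): 0.01·log₂(0.1689) = -0.0257
  (3,r): 0.17·log₂(0.9341) = -0.0167
  (3,s): 0.20·log₂(1.3736) = 0.0916
  (3,t): 0.15·log₂(0.7796) = -0.0539
Sum = 0.207 bits.

0.207 bits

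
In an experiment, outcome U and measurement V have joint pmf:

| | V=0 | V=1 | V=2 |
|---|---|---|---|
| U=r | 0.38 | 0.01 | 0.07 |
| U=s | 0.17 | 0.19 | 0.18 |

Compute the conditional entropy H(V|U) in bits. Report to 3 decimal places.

Marginals: p(U) = (0.4600, 0.5400), p(V) = (0.5500, 0.2000, 0.2500).
H(V|U) = Σ p(U) · H(V|U=·).
  U=r: p=0.4600, H(V|U=r) = 0.7611
  U=s: p=0.5400, H(V|U=s) = 1.5835
Weighted sum = 1.205 bits.

1.205 bits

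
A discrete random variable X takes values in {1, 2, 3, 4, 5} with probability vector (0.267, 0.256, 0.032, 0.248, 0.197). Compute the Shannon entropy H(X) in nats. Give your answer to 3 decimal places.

H(X) = −Σ p·ln p.
  −(0.267)·ln(0.267) = 0.3526
  −(0.256)·ln(0.256) = 0.3488
  −(0.032)·ln(0.032) = 0.1101
  −(0.248)·ln(0.248) = 0.3458
  −(0.197)·ln(0.197) = 0.3200
Sum: 0.3526 + 0.3488 + 0.1101 + 0.3458 + 0.3200 = 1.477 nats.

1.477 nats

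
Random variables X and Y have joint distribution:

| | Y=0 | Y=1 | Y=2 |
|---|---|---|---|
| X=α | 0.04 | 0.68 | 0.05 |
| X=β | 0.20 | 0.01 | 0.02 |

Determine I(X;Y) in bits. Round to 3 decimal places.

Marginals: p(X) = (0.7700, 0.2300), p(Y) = (0.2400, 0.6900, 0.0700).
I(X;Y) = Σ p(x,y)·log₂[p(x,y)/(p(x)p(y))].
  (α,0): 0.04·log₂(0.2165) = -0.0883
  (α,1): 0.68·log₂(1.2799) = 0.2421
  (α,2): 0.05·log₂(0.9276) = -0.0054
  (β,0): 0.20·log₂(3.6232) = 0.3715
  (β,1): 0.01·log₂(0.0630) = -0.0399
  (β,2): 0.02·log₂(1.2422) = 0.0063
Sum = 0.486 bits.

0.486 bits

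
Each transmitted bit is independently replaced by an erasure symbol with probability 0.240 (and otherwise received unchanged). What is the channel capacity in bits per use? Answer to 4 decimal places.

0.7600 bits

Binary erasure channel: capacity C = 1 − ε.
C = 1 − 0.240 = 0.7600 bits per channel use.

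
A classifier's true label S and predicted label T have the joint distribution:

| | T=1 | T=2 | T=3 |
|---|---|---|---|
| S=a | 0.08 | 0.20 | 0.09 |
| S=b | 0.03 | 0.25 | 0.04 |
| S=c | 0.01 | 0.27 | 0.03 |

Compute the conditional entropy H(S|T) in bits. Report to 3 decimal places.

1.503 bits

Marginals: p(S) = (0.3700, 0.3200, 0.3100), p(T) = (0.1200, 0.7200, 0.1600).
H(S|T) = Σ p(T) · H(S|T=·).
  T=1: p=0.1200, H(S|T=1) = 1.1887
  T=2: p=0.7200, H(S|T=2) = 1.5739
  T=3: p=0.1600, H(S|T=3) = 1.4197
Weighted sum = 1.503 bits.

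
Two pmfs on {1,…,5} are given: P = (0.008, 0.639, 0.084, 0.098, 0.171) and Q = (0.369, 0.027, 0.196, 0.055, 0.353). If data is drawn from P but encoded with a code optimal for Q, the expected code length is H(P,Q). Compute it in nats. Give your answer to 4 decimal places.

H(P,Q) = −Σ p·ln q.
  −0.008·ln(0.369) = 0.00798
  −0.639·ln(0.027) = 2.30802
  −0.084·ln(0.196) = 0.13689
  −0.098·ln(0.055) = 0.28424
  −0.171·ln(0.353) = 0.17806
H(P,Q) = 2.9152 nats.

2.9152 nats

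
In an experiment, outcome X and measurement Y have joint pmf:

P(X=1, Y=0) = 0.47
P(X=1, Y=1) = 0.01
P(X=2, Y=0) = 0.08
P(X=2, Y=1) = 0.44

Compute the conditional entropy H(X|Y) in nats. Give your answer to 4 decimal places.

0.2761 nats

Chain rule: H(X|Y) = H(X,Y) − H(Y).
Marginals: p(X) = (0.4800, 0.5200), p(Y) = (0.5500, 0.4500).
H(X,Y) = 0.9642 nats; H(Y) = 0.6881 nats.
H(X|Y) = 0.9642 − 0.6881 = 0.2761 nats.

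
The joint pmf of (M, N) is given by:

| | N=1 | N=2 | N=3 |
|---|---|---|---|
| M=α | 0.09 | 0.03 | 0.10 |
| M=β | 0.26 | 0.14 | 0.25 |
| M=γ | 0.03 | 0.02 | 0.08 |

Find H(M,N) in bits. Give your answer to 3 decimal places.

H(M,N) = −Σ p(x,y)·log₂ p(x,y) over all 9 cells.
  cell (α,1): −0.09·log₂0.09 = 0.3127
  cell (α,2): −0.03·log₂0.03 = 0.1518
  cell (α,3): −0.10·log₂0.10 = 0.3322
  cell (β,1): −0.26·log₂0.26 = 0.5053
  cell (β,2): −0.14·log₂0.14 = 0.3971
  cell (β,3): −0.25·log₂0.25 = 0.5000
  cell (γ,1): −0.03·log₂0.03 = 0.1518
  cell (γ,2): −0.02·log₂0.02 = 0.1129
  cell (γ,3): −0.08·log₂0.08 = 0.2915
Sum = 2.755 bits.

2.755 bits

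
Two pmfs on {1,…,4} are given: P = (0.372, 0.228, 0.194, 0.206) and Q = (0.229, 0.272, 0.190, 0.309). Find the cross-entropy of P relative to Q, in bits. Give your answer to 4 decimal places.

H(P,Q) = −Σ p·log₂ q.
  −0.372·log₂(0.229) = 0.79109
  −0.228·log₂(0.272) = 0.42826
  −0.194·log₂(0.190) = 0.46481
  −0.206·log₂(0.309) = 0.34903
H(P,Q) = 2.0332 bits.

2.0332 bits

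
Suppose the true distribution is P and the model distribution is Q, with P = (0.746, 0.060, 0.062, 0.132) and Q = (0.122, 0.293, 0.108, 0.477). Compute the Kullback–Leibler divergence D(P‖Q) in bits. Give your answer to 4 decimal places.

D(P‖Q) = Σ p·log₂(p/q).
  0.746·log₂(0.746/0.122) = 1.94877
  0.060·log₂(0.060/0.293) = -0.13727
  0.062·log₂(0.062/0.108) = -0.04964
  0.132·log₂(0.132/0.477) = -0.24466
D(P‖Q) = 1.5172 bits.

1.5172 bits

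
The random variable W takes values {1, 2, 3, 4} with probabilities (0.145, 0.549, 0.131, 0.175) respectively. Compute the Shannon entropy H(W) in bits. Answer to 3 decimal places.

H(W) = −Σ p·log₂ p.
  −(0.145)·log₂(0.145) = 0.4040
  −(0.549)·log₂(0.549) = 0.4750
  −(0.131)·log₂(0.131) = 0.3841
  −(0.175)·log₂(0.175) = 0.4401
Sum: 0.4040 + 0.4750 + 0.3841 + 0.4401 = 1.703 bits.

1.703 bits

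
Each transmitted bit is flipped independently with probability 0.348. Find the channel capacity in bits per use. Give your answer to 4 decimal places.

Binary symmetric channel: C = 1 − h₂(ε) where h₂ is the binary entropy function.
h₂(0.348) = −0.348·log₂0.348 − 0.652·log₂0.652 = 0.9323.
C = 1 − 0.9323 = 0.0677 bits per channel use.

0.0677 bits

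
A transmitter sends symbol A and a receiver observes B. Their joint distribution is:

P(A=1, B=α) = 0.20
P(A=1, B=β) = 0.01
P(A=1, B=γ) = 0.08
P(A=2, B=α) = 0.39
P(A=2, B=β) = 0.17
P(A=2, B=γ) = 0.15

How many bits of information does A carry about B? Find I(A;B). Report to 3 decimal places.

Marginals: p(A) = (0.2900, 0.7100), p(B) = (0.5900, 0.1800, 0.2300).
I(A;B) = Σ p(x,y)·log₂[p(x,y)/(p(x)p(y))].
  (1,α): 0.20·log₂(1.1689) = 0.0450
  (1,β): 0.01·log₂(0.1916) = -0.0238
  (1,γ): 0.08·log₂(1.1994) = 0.0210
  (2,α): 0.39·log₂(0.9310) = -0.0402
  (2,β): 0.17·log₂(1.3302) = 0.0700
  (2,γ): 0.15·log₂(0.9186) = -0.0184
Sum = 0.054 bits.

0.054 bits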